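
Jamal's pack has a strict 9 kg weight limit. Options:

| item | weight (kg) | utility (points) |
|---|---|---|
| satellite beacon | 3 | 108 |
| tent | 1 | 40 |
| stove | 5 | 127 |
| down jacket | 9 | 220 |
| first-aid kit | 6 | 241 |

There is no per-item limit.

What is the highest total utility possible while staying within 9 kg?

Taking 3×tent + first-aid kit: 9 kg used, 361 in utility.
No other feasible combination exceeds 361.

361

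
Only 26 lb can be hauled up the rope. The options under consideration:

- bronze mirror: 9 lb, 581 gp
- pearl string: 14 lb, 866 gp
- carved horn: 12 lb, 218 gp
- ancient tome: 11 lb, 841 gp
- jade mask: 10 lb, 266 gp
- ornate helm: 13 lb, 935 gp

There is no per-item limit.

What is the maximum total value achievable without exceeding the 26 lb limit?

Greedy by ratio would take 2×ancient tome: 22 lb used, total 1682.
Replace 2×ancient tome with 2×ornate helm: the trade gains 188 net, giving 1870 at 26 lb.
Every other selection either busts 26 lb or fails to beat 1870.

1870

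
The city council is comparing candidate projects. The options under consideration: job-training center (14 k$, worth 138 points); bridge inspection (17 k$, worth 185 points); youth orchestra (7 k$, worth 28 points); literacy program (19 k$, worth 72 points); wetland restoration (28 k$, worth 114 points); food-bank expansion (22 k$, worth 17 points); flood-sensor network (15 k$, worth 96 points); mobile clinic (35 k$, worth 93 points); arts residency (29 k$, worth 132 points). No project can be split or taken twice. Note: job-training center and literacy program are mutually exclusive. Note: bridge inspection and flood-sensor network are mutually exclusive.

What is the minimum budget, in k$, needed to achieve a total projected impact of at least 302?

31

Minimise k$ subject to total projected impact ≥ 302.
job-training center + bridge inspection reaches 323 using 31 k$.
Below 31 k$ the best achievable stays under 302.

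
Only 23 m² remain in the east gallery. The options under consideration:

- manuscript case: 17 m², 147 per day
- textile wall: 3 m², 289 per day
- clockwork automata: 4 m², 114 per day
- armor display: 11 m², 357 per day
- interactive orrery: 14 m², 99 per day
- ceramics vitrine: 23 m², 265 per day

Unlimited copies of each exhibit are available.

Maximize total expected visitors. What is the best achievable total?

By expected visitors per m²: textile wall 96.33, armor display 32.45, clockwork automata 28.50 lead.
Best packing: 7×textile wall — 21 m², 2023 total.
Nothing else within 23 m² beats 2023.

2023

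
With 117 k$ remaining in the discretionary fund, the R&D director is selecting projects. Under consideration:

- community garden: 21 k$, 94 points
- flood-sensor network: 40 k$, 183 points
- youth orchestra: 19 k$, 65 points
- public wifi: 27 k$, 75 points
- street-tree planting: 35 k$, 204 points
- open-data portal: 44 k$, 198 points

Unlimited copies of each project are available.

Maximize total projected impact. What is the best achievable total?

612

Density check — street-tree planting 5.83, flood-sensor network 4.58, open-data portal 4.50, community garden 4.48 are the best per k$.
The ratio ordering already packs tightly: 3×street-tree planting, 105 k$, 612.
No other feasible combination exceeds 612.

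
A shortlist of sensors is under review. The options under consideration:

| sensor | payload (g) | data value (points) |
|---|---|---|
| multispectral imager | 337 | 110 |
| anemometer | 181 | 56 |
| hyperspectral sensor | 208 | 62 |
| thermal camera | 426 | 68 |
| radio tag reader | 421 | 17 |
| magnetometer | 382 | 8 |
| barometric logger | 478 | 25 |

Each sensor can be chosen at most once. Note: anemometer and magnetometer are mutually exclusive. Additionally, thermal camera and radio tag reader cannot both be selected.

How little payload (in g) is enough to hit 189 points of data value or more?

726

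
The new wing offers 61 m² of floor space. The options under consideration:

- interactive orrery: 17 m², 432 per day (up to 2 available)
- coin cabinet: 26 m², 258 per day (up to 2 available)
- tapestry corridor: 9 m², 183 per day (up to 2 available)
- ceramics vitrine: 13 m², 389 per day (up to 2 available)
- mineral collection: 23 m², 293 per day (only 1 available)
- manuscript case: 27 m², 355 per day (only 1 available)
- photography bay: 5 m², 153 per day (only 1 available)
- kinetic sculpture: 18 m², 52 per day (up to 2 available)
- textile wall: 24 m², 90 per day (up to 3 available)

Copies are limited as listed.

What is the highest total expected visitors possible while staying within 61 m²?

Density check — photography bay 30.60, ceramics vitrine 29.92, interactive orrery 25.41 are the best per m².
Greedy by ratio would take interactive orrery + tapestry corridor + 2×ceramics vitrine + photography bay: 57 m² used, total 1546.
Replace tapestry corridor and photography bay with interactive orrery: the trade gains 96 net, giving 1642 at 60 m².
That's the maximum — no swap from here does better than 1642.

1642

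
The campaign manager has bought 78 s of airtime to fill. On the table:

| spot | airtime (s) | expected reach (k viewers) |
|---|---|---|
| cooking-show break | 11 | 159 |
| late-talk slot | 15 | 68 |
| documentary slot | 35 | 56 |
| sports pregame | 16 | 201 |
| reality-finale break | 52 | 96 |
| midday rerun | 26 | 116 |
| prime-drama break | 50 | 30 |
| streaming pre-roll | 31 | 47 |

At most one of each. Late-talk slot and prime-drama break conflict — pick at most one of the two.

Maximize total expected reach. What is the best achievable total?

544

Best packing: cooking-show break + late-talk slot + sports pregame + midday rerun — 68 s, 544 total.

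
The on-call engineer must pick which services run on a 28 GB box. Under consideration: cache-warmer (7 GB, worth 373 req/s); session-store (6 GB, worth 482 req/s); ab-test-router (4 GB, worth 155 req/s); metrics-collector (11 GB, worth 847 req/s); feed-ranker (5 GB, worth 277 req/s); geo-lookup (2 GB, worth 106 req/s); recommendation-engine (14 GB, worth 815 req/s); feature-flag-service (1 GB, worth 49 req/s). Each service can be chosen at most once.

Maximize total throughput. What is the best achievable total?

1867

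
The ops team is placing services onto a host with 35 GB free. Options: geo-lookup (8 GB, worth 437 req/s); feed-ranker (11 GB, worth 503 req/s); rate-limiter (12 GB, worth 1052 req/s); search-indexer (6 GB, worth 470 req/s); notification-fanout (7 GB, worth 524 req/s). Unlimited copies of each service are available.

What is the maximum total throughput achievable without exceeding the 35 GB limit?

Taking the top-ratio services first gives 2×rate-limiter + search-indexer for 2574 (30 GB).
Replace search-indexer with notification-fanout: the trade gains 54 net, giving 2628 at 31 GB.

2628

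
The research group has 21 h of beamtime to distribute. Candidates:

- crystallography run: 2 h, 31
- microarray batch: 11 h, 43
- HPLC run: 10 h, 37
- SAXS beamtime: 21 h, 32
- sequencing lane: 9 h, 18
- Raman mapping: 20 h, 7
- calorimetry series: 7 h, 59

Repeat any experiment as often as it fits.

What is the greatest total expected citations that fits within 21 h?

310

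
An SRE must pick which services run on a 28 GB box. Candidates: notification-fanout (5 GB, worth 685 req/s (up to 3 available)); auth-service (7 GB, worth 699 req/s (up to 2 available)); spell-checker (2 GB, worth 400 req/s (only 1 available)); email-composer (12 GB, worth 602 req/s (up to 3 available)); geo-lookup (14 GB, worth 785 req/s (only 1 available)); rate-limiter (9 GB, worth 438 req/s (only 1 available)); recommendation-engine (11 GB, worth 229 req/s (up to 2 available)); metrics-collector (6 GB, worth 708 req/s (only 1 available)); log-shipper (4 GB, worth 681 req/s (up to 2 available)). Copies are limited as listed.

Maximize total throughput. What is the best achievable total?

3854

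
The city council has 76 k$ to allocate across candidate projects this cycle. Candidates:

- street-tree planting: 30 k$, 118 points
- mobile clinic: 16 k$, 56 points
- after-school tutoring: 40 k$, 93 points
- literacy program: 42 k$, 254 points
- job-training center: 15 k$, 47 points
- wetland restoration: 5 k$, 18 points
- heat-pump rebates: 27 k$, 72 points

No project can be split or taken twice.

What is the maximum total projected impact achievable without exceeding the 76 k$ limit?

Best packing: street-tree planting + literacy program — 72 k$, 372 total.
The spare 4 k$ is too small for any remaining project, and no exchange beats 372.

372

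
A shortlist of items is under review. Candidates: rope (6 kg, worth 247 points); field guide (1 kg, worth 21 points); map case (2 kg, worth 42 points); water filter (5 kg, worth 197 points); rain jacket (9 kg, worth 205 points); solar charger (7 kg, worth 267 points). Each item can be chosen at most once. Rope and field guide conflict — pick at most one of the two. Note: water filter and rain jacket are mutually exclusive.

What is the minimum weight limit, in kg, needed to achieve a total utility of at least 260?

Need the lightest bundle worth ≥ 260.
solar charger: 267 utility at 7 kg.
Below 7 kg the best achievable stays under 260.

7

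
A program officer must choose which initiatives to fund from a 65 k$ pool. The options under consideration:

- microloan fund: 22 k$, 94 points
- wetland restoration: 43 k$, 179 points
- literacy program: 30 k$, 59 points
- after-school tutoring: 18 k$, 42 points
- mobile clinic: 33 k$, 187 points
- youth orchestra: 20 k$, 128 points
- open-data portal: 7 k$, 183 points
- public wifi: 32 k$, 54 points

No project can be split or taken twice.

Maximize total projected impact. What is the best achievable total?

498

Taking mobile clinic + youth orchestra + open-data portal: 60 k$ used, 498 in projected impact.
Every other selection either busts 65 k$ or fails to beat 498.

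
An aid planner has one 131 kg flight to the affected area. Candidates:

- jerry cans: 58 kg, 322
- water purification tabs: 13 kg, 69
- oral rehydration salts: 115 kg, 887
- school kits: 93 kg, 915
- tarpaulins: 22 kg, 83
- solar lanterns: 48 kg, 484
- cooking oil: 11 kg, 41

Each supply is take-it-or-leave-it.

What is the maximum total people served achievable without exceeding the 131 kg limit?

The ratio heuristic lands on jerry cans + water purification tabs + solar lanterns + cooking oil (916) but leaves 1 kg idle.
Reworking the packing: water purification tabs + school kits + tarpaulins uses 128 kg and improves the total to 1067.
No other feasible combination exceeds 1067.

1067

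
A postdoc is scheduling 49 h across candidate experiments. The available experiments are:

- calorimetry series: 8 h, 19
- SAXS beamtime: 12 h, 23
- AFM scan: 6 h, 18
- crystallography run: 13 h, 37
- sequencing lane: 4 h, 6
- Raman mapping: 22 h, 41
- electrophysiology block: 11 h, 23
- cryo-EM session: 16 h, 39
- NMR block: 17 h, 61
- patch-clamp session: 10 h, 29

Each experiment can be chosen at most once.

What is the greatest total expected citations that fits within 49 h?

147

Taking the top-ratio experiments first gives AFM scan + crystallography run + NMR block + patch-clamp session for 145 (46 h).
Dropping crystallography run frees 13 h; slotting in cryo-EM session (16 h) lifts the total to 147 at 49 h.
Every other selection either busts 49 h or fails to beat 147.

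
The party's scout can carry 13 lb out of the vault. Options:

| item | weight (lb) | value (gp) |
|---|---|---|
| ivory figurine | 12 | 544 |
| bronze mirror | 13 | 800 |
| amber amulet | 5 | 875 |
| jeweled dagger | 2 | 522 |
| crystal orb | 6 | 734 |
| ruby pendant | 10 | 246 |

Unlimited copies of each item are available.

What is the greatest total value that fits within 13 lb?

3132

By value per lb: jeweled dagger 261.00, amber amulet 175.00, crystal orb 122.33 lead.
Best packing: 6×jeweled dagger — 12 lb, 3132 total.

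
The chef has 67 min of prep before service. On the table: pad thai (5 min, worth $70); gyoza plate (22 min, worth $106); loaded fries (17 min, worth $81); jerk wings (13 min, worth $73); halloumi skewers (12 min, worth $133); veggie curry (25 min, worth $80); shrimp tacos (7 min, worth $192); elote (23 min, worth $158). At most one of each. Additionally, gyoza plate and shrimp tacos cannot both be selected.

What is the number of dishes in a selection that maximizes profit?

5

The maximum profit within 67 min is 634.
For example pad thai + loaded fries + halloumi skewers + shrimp tacos + elote achieves it, using 64 min.
All optima have 5 dishes.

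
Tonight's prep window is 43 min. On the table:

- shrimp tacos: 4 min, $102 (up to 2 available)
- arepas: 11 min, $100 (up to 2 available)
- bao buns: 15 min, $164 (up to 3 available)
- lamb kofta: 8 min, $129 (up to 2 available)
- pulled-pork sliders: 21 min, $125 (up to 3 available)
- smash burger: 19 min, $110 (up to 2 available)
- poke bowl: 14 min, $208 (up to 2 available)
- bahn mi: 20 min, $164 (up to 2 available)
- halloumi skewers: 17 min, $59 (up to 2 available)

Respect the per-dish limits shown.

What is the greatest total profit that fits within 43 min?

670

Best packing: 2×shrimp tacos + 2×lamb kofta + poke bowl — 38 min, 670 total.
No other feasible combination exceeds 670.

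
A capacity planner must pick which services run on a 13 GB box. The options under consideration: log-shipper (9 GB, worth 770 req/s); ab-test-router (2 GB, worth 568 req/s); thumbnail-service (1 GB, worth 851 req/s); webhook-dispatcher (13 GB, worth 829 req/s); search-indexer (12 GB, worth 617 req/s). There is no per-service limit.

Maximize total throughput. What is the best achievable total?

Best packing: 13×thumbnail-service — 13 GB, 11063 total.
Every other selection either busts 13 GB or fails to beat 11063.

11063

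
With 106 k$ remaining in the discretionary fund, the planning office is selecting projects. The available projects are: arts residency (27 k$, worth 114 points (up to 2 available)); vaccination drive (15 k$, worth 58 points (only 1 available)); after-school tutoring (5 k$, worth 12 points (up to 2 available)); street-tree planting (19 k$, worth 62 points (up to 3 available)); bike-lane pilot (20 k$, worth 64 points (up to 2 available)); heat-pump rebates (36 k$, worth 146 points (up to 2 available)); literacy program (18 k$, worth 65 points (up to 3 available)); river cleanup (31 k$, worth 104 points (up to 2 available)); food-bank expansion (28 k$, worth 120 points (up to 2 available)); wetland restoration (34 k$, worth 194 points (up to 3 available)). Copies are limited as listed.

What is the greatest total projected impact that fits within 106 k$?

582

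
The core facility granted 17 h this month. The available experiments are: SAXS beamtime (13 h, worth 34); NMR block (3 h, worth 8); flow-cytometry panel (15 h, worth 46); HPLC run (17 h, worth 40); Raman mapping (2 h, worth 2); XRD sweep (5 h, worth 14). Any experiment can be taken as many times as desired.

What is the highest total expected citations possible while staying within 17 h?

Taking flow-cytometry panel + Raman mapping: 17 h used, 48 in expected citations.

48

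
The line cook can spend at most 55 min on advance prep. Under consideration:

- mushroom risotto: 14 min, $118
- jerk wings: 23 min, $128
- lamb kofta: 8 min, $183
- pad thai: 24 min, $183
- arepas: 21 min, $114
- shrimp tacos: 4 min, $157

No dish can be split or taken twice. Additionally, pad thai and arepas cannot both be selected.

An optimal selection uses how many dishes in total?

4

Optimal total is 641.
One optimal bundle: mushroom risotto + lamb kofta + pad thai + shrimp tacos (50 min).
Any selection reaching 641 contains exactly 4 dishes.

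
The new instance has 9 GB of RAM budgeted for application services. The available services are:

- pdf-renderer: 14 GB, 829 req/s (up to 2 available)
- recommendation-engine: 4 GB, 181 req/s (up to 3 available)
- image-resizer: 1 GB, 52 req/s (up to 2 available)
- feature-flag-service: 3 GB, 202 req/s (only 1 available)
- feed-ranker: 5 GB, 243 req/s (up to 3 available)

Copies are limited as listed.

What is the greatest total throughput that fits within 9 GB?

497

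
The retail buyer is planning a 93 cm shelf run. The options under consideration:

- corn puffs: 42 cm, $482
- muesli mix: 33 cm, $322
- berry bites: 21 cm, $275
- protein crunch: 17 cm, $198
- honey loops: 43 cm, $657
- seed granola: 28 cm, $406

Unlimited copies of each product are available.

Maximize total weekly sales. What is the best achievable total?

1338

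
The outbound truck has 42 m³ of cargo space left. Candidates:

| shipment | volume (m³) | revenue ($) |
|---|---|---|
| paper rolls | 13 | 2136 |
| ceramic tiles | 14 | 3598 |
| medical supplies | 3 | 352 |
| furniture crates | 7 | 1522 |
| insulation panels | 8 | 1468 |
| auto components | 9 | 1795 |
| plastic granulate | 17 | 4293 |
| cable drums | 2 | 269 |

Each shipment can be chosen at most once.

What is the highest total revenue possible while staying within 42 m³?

9955

Taking the top-ratio shipments first gives ceramic tiles + furniture crates + plastic granulate + cable drums for 9682 (40 m³).
The 7 m³ tied up in furniture crates is better spent on auto components — total rises to 9955 (42 m³).
Next best is ceramic tiles + medical supplies + furniture crates + plastic granulate at 9765 (41 m³) — short by 190.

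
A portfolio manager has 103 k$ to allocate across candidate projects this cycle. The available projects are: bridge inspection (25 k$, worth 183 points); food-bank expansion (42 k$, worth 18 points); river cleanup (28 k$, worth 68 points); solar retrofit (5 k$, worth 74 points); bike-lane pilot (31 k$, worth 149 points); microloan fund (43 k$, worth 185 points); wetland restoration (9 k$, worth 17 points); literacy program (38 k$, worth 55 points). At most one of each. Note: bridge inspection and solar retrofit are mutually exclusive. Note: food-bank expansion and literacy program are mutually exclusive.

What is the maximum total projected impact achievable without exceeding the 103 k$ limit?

By projected impact per k$: solar retrofit 14.80, bridge inspection 7.32, bike-lane pilot 4.81, microloan fund 4.30 lead.
Best packing: bridge inspection + bike-lane pilot + microloan fund — 99 k$, 517 total.

517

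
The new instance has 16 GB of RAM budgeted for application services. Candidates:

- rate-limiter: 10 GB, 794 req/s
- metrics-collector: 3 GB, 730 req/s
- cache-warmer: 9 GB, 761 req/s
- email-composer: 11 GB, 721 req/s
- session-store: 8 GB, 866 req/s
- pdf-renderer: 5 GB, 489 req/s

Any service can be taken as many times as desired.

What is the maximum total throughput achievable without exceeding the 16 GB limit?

3650

The ratio ordering already packs tightly: 5×metrics-collector, 15 GB, 3650.
Nothing else within 16 GB beats 3650.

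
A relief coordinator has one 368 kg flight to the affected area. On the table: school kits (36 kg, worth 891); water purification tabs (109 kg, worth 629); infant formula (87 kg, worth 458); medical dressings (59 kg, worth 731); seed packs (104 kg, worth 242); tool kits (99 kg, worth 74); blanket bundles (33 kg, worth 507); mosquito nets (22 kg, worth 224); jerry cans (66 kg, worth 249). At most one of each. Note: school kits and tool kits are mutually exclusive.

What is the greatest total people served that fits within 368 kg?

3440

The ratio ordering already packs tightly: school kits + water purification tabs + infant formula + medical dressings + blanket bundles + mosquito nets, 346 kg, 3440.
The closest alternative, school kits + water purification tabs + medical dressings + blanket bundles + mosquito nets + jerry cans, reaches only 3231.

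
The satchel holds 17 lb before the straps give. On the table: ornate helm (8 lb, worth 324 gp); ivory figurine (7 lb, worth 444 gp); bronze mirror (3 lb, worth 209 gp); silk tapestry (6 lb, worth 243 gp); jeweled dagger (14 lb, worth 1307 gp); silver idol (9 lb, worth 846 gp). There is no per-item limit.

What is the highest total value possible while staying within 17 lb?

1516

Ranking by ratio (value/lb): silver idol 94.00, jeweled dagger 93.36, bronze mirror 69.67, ivory figurine 63.43.
Greedy by ratio would take 2×bronze mirror + silver idol: 15 lb used, total 1264.
Dropping bronze mirror and silver idol frees 12 lb; slotting in jeweled dagger (14 lb) lifts the total to 1516 at 17 lb.
No other feasible combination exceeds 1516.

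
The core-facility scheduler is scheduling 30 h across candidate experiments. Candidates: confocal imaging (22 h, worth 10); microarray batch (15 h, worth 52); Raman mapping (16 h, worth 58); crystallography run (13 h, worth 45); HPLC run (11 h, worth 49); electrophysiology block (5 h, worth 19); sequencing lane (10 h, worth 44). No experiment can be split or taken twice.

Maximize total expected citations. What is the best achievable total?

115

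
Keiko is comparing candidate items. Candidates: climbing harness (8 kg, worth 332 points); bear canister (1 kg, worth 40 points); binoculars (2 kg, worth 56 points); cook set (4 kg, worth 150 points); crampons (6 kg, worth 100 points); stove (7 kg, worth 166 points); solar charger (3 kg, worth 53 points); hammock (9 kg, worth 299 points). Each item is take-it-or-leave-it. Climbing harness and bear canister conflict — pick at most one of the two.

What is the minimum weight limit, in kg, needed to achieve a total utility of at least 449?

12

Need the lightest bundle worth ≥ 449.
climbing harness + cook set reaches 482 using 12 kg.
Below 12 kg the best achievable stays under 449.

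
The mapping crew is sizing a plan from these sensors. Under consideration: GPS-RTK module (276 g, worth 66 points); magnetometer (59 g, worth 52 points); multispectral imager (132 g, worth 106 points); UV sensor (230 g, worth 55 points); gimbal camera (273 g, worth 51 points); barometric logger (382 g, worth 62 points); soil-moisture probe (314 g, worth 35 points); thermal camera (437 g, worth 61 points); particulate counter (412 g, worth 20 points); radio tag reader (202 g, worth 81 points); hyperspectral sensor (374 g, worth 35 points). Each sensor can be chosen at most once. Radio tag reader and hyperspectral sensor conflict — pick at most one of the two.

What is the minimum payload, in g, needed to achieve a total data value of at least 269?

Look for the lowest-payload combination reaching 269.
magnetometer + multispectral imager + UV sensor + radio tag reader reaches 294 using 623 g.
No combination under 623 g hits 269.

623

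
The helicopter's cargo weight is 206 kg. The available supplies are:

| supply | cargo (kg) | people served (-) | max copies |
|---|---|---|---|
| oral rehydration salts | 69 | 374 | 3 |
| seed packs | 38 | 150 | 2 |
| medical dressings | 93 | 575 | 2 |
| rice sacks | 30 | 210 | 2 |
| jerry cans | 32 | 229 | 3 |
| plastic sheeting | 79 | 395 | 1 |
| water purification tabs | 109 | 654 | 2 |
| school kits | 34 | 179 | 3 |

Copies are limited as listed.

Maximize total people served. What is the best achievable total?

The ratio heuristic lands on 2×rice sacks + 3×jerry cans + school kits (1286) but leaves 16 kg idle.
Dropping 2×rice sacks and school kits frees 94 kg; slotting in water purification tabs (109 kg) lifts the total to 1341 at 205 kg.

1341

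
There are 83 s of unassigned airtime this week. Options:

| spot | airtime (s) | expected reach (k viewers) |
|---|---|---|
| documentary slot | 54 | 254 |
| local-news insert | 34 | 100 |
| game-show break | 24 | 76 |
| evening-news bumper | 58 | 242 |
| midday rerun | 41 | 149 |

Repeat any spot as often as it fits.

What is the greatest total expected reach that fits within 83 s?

Ranking by ratio (expected reach/s): documentary slot 4.70, evening-news bumper 4.17, midday rerun 3.63, game-show break 3.17.
Documentary slot + game-show break uses 78 of the 83 s and totals 330.
Nothing else within 83 s beats 330.

330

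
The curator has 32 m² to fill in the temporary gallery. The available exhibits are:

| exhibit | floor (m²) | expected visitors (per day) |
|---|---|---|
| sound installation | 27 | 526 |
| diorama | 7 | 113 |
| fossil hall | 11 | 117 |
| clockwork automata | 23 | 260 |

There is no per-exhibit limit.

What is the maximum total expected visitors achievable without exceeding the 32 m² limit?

The ratio ordering already packs tightly: sound installation, 27 m², 526.
No other feasible combination exceeds 526.

526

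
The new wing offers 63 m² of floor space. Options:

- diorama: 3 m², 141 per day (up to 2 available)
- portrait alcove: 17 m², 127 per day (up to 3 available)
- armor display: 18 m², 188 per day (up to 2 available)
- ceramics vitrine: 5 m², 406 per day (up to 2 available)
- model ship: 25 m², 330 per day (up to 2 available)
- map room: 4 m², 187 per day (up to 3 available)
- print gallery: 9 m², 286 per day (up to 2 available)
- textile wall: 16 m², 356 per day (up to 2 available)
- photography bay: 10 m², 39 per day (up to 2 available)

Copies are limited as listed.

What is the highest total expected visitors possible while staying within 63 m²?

By expected visitors per m²: ceramics vitrine 81.20, diorama 47.00, map room 46.75, print gallery 31.78 lead.
2×diorama + 2×ceramics vitrine + 3×map room + 2×print gallery + textile wall uses 62 of the 63 m² and totals 2583.
That's the maximum — no swap from here does better than 2583.

2583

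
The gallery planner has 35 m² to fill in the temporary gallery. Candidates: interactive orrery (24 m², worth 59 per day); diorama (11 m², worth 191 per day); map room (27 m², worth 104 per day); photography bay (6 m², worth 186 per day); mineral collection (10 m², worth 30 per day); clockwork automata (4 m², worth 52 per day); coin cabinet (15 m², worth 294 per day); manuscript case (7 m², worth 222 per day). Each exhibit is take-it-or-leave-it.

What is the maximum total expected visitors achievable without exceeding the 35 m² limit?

The ratio ordering already packs tightly: photography bay + clockwork automata + coin cabinet + manuscript case, 32 m², 754.

754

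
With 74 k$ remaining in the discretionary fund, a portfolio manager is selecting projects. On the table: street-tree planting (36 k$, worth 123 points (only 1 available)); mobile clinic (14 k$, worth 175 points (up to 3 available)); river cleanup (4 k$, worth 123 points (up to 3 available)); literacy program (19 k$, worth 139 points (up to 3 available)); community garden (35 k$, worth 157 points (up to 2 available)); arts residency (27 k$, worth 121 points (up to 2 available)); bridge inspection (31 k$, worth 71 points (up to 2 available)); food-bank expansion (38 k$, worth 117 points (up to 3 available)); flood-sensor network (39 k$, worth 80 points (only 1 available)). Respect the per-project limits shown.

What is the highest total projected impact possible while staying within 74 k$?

1033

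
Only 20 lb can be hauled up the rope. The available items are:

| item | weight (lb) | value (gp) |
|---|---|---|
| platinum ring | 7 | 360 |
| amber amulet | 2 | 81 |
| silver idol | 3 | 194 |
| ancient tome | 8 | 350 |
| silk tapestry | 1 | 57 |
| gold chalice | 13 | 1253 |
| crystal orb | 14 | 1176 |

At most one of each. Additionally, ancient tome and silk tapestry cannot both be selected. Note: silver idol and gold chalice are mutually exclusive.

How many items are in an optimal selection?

2

The maximum value within 20 lb is 1613.
One optimal bundle: platinum ring + gold chalice (20 lb).
Any selection reaching 1613 contains exactly 2 items.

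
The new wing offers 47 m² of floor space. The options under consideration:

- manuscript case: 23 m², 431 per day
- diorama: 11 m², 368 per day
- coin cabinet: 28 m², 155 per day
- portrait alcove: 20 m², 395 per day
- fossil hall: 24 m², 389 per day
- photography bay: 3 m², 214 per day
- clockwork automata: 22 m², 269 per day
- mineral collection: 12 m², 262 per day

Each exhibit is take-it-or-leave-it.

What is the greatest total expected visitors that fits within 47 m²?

Taking diorama + portrait alcove + photography bay + mineral collection: 46 m² used, 1239 in expected visitors.
Every other selection either busts 47 m² or fails to beat 1239.

1239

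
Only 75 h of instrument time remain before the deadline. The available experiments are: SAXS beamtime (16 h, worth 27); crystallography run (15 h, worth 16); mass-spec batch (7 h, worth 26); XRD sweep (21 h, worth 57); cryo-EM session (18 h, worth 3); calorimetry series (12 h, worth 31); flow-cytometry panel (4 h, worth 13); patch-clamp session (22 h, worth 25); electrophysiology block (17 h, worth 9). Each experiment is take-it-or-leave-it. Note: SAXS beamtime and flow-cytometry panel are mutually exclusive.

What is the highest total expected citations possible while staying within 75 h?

157

Best packing: SAXS beamtime + crystallography run + mass-spec batch + XRD sweep + calorimetry series — 71 h, 157 total.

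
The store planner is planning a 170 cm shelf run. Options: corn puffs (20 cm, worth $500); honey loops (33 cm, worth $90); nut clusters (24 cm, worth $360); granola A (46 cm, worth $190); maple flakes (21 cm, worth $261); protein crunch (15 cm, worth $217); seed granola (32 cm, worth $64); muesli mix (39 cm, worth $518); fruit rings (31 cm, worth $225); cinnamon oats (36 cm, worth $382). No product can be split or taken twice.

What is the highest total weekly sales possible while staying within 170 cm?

2238

The ratio ordering already packs tightly: corn puffs + nut clusters + maple flakes + protein crunch + muesli mix + cinnamon oats, 155 cm, 2238.
Every other selection either busts 170 cm or fails to beat 2238.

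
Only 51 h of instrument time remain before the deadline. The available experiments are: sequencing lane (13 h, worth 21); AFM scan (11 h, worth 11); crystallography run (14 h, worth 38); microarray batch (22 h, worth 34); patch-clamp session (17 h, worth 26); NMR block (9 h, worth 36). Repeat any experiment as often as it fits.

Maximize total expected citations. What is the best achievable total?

Ranking by ratio (expected citations/h): NMR block 4.00, crystallography run 2.71, sequencing lane 1.62.
A density-first pass picks 5×NMR block — 180 at 45 h.
The 9 h tied up in NMR block is better spent on crystallography run — total rises to 182 (50 h).
Nothing else within 51 h beats 182.

182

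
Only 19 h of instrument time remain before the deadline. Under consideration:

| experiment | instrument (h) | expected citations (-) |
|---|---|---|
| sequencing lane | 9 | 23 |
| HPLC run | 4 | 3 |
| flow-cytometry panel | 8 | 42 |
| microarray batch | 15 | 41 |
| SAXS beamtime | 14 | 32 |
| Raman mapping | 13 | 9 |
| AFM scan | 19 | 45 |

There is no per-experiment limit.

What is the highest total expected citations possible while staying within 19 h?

Ranking by ratio (expected citations/h): flow-cytometry panel 5.25, microarray batch 2.73, sequencing lane 2.56, AFM scan 2.37.
Taking 2×flow-cytometry panel: 16 h used, 84 in expected citations.
The spare 3 h is too small for any remaining experiment, and no exchange beats 84.

84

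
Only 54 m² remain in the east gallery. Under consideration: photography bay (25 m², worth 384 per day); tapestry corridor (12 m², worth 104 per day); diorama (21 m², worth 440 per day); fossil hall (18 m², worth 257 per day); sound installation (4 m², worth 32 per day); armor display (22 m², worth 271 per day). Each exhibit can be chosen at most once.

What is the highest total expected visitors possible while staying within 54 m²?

856

Best packing: photography bay + diorama + sound installation — 50 m², 856 total.
No other feasible combination exceeds 856.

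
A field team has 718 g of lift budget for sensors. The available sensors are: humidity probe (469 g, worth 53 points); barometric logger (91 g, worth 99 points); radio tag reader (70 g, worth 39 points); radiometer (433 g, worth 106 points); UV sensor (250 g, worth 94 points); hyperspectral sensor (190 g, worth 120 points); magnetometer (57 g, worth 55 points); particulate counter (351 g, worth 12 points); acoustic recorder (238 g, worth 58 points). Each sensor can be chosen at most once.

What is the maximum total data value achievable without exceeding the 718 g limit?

407

Best packing: barometric logger + radio tag reader + UV sensor + hyperspectral sensor + magnetometer — 658 g, 407 total.
The closest alternative, barometric logger + radio tag reader + hyperspectral sensor + magnetometer + acoustic recorder, reaches only 371.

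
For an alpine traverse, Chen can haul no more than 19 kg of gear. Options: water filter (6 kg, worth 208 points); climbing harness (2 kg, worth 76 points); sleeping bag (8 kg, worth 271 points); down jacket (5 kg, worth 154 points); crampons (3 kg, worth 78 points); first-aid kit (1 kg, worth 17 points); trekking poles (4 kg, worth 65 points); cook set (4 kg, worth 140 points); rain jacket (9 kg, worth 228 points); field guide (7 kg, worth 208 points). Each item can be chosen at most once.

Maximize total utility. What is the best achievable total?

The ratio heuristic lands on water filter + climbing harness + down jacket + first-aid kit + cook set (595) but leaves 1 kg idle.
Replace water filter and first-aid kit with sleeping bag: the trade gains 46 net, giving 641 at 19 kg.

641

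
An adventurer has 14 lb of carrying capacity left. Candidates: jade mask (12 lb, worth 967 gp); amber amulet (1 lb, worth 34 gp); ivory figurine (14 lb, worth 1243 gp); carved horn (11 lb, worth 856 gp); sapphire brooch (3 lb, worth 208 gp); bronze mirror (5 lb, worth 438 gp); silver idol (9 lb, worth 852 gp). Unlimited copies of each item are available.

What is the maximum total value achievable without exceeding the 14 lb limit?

1290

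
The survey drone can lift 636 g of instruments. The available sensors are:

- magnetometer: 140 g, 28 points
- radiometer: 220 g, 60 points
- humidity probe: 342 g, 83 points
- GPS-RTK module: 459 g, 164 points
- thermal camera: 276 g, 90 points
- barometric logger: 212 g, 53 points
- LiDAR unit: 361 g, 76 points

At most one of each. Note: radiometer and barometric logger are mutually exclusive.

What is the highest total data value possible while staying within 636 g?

192

The ratio ordering already packs tightly: magnetometer + GPS-RTK module, 599 g, 192.
The closest alternative, magnetometer + radiometer + thermal camera, reaches only 178.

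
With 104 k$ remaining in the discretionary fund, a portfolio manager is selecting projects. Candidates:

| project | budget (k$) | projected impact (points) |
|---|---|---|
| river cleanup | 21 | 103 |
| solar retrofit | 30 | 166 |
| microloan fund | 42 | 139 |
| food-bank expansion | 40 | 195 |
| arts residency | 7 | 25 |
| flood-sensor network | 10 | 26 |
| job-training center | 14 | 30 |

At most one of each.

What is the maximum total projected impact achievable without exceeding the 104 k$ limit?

Ranking by ratio (projected impact/k$): solar retrofit 5.53, river cleanup 4.90, food-bank expansion 4.88.
Greedy by ratio would take river cleanup + solar retrofit + food-bank expansion + arts residency: 98 k$ used, total 489.
Replace arts residency with flood-sensor network: the trade gains 1 net, giving 490 at 101 k$.
Every other selection either busts 104 k$ or fails to beat 490.

490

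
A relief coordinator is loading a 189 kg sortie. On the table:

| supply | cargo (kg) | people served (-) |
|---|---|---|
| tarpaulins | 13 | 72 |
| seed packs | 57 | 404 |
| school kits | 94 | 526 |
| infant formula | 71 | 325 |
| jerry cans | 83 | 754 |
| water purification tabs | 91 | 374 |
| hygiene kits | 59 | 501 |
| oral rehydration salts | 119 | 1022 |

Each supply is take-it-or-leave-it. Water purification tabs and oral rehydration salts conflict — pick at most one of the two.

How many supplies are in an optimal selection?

2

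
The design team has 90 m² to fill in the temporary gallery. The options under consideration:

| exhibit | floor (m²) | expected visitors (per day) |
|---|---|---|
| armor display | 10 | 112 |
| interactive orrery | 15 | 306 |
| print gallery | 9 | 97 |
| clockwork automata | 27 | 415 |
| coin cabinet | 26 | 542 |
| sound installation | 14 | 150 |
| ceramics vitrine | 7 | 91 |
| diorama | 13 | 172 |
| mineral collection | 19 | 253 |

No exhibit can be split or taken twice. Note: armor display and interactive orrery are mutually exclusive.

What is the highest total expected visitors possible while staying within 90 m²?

1532

Ranking by ratio (expected visitors/m²): coin cabinet 20.85, interactive orrery 20.40, clockwork automata 15.37.
Filling by ratio: interactive orrery + clockwork automata + coin cabinet + mineral collection for 1516, with 3 m² left unused.
Dropping mineral collection frees 19 m²; slotting in print gallery + diorama (22 m²) lifts the total to 1532 at 90 m².
That's the maximum — no feasible swap from here does better than 1532.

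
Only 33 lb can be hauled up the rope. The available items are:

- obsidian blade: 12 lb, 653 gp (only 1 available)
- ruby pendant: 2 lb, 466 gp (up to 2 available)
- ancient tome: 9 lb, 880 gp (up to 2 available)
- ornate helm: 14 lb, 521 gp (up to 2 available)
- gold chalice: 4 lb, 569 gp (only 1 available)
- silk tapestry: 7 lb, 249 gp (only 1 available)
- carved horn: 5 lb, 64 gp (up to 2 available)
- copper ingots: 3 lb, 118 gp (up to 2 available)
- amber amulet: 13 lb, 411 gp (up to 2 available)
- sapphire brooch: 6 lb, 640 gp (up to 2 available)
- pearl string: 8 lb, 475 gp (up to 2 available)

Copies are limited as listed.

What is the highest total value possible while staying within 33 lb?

3901

Density check — ruby pendant 233.00, gold chalice 142.25, sapphire brooch 106.67, ancient tome 97.78 are the best per lb.
Greedy by ratio would take 2×ruby pendant + ancient tome + gold chalice + copper ingots + 2×sapphire brooch: 32 lb used, total 3779.
Dropping copper ingots and sapphire brooch frees 9 lb; slotting in ancient tome (9 lb) lifts the total to 3901 at 32 lb.
Every other selection either busts 33 lb or exceeds an availability limit or fails to beat 3901.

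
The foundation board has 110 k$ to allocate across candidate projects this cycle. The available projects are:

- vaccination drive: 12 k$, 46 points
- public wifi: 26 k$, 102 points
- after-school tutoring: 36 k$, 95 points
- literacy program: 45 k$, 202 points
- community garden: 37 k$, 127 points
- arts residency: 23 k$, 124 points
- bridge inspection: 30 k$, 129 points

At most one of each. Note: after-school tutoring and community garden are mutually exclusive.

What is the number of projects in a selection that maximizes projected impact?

Best achievable projected impact is 501.
vaccination drive + literacy program + arts residency + bridge inspection hits 501 at 110 k$.
Any selection reaching 501 contains exactly 4 projects.

4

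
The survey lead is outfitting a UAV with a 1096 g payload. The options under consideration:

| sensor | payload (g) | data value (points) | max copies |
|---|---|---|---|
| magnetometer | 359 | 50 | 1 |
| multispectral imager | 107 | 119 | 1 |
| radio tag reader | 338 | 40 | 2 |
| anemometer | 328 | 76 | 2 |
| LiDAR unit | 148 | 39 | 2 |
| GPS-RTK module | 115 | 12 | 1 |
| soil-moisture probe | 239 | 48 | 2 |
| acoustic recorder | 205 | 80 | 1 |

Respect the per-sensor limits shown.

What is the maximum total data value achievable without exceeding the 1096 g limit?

373

A density-first pass picks multispectral imager + anemometer + 2×LiDAR unit + GPS-RTK module + acoustic recorder — 365 at 1051 g.
The 443 g tied up in anemometer and GPS-RTK module is better spent on 2×soil-moisture probe — total rises to 373 (1086 g).
No other feasible combination exceeds 373.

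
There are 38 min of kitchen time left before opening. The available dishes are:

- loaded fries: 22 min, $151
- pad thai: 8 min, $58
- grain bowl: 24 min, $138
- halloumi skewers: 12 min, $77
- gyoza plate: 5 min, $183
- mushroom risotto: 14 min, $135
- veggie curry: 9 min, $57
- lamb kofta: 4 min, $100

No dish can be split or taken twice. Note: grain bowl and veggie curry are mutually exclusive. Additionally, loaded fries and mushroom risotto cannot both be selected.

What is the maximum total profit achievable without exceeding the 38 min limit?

Ranking by ratio (profit/min): gyoza plate 36.60, lamb kofta 25.00, mushroom risotto 9.64.
The ratio heuristic lands on pad thai + gyoza plate + mushroom risotto + lamb kofta (476) but leaves 7 min idle.
Dropping pad thai frees 8 min; slotting in halloumi skewers (12 min) lifts the total to 495 at 35 min.

495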